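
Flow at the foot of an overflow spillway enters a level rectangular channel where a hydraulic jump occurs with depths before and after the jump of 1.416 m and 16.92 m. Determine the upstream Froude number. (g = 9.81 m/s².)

Fr₁ = 8.796

For a rectangular channel the momentum equation gives q² = ½·g·y₁·y₂·(y₁ + y₂) = ½×9.81×1.416×16.92×18.34 = 2155.
q = √2155 = 46.42 m²/s.
V₁ = q/y₁ = 32.78 m/s; Fr₁ = V₁/√(g·y₁) = 8.796.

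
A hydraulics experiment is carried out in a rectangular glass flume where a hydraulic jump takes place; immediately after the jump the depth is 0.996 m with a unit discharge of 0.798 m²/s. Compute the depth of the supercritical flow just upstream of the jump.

V₂ = q/y₂ = 0.798/0.996 = 0.801 m/s; Fr₂ = V₂/√(g·y₂) = 0.256.
The Bélanger relation is symmetric: y₁/y₂ = ½[√(1 + 8Fr₂²) − 1] = ½[√1.526 − 1] = 0.118.
y₁ = 0.118 × 0.996 = 0.117 m.

y₁ = 0.117 m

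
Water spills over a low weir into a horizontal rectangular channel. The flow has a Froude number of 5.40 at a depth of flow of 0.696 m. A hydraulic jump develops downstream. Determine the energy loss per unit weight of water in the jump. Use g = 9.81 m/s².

Fr₁ = 5.40 (given).
Conjugate-depth relation: y₂/y₁ = ½[√(1 + 8Fr₁²) − 1] = ½[√234.3 − 1] = 7.15.
y₂ = 7.15 × 0.696 = 4.98 m.
Head loss: ΔE = (y₂ − y₁)³/(4y₁y₂) = (4.98 − 0.696)³/(4×0.696×4.98) = 78.5/13.9 = 5.67 m.

ΔE = 5.67 m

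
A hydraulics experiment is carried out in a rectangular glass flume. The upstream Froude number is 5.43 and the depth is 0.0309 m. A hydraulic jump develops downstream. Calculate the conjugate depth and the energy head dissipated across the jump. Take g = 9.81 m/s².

y₂ = 0.222 m; ΔE = 0.255 m

Fr₁ = 5.43 (given).
Bélanger equation: y₂/y₁ = ½[√(1 + 8Fr₁²) − 1] = ½[√236.9 − 1] = 7.20.
y₂ = 7.20 × 0.0309 = 0.222 m.
Head loss: ΔE = (y₂ − y₁)³/(4y₁y₂) = (0.222 − 0.0309)³/(4×0.0309×0.222) = 0.00702/0.0275 = 0.255 m.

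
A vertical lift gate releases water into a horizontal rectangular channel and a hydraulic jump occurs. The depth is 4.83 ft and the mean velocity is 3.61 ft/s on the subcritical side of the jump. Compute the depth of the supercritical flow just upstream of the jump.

y₁ = 0.706 ft

Fr₂ = V₂/√(g·y₂) = 3.61/√(32.2×4.83) = 0.289.
The Bélanger relation is symmetric: y₁/y₂ = ½[√(1 + 8Fr₂²) − 1] = ½[√1.670 − 1] = 0.146.
y₁ = 0.146 × 4.83 = 0.706 ft.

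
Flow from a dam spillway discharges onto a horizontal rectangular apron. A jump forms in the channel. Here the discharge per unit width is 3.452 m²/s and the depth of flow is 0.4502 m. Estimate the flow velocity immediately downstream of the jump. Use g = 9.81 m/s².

V₁ = q/y₁ = 3.452/0.4502 = 7.668 m/s. Fr₁ = V₁/√(g·y₁) = 7.668/√(9.81×0.4502) = 3.649.
Conjugate-depth relation: y₂/y₁ = ½[√(1 + 8Fr₁²) − 1] = ½[√107.50 − 1] = 4.684.
y₂ = 4.684 × 0.4502 = 2.109 m.
V₂ = q/y₂ = 3.452/2.109 = 1.637 m/s.

V₂ = 1.637 m/s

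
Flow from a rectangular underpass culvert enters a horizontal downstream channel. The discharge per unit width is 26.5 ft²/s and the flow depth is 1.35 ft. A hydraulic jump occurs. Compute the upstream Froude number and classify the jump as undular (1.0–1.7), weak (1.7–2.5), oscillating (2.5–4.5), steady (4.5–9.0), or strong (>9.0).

V₁ = q/y₁ = 26.5/1.35 = 19.6 ft/s. Fr₁ = V₁/√(g·y₁) = 19.6/√(32.2×1.35) = 2.98.
Fr₁ = 2.98 lies in the oscillating range.

Fr₁ = 2.98; oscillating jump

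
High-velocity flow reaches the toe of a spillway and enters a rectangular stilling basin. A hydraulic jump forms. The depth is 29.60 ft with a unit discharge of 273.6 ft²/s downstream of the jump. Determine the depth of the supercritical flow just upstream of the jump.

y₁ = 4.594 ft

V₂ = q/y₂ = 273.6/29.60 = 9.243 ft/s; Fr₂ = V₂/√(g·y₂) = 0.2994.
Applying the sequent-depth relation in reverse, y₁/y₂ = ½[√(1 + 8Fr₂²) − 1] = ½[√1.7171 − 1] = 0.1552.
y₁ = 0.1552 × 29.60 = 4.594 ft.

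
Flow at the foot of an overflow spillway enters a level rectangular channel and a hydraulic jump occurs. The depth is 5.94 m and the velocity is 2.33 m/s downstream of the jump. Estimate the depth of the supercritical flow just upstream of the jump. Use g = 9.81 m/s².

y₁ = 0.954 m

Fr₂ = V₂/√(g·y₂) = 2.33/√(9.81×5.94) = 0.305.
Since the conjugate-depth ratio holds either way, y₁/y₂ = ½[√(1 + 8Fr₂²) − 1] = ½[√1.745 − 1] = 0.161.
y₁ = 0.161 × 5.94 = 0.954 m.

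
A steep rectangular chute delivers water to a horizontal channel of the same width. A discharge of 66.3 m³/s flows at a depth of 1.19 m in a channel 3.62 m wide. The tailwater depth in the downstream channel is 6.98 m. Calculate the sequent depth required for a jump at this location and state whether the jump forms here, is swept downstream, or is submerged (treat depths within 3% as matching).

q = Q/b = 66.3/3.62 = 18.3 m²/s; V₁ = q/y₁ = 15.4 m/s. Fr₁ = V₁/√(g·y₁) = 4.50.
Conjugate-depth relation: y₂/y₁ = ½[√(1 + 8Fr₁²) − 1] = ½[√163.3 − 1] = 5.89.
y₂ = 5.89 × 1.19 = 7.01 m.
Tailwater y_tw = 6.98 m: y_tw ≈ y₂, so the jump forms here.

y₂ = 7.01 m; the jump forms here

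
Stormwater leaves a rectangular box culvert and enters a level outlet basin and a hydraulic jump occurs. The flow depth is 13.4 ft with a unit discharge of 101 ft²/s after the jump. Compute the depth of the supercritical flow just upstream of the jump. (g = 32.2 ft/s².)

V₂ = q/y₂ = 101/13.4 = 7.54 ft/s; Fr₂ = V₂/√(g·y₂) = 0.363.
From the momentum equation (using Fr₂), y₁/y₂ = ½[√(1 + 8Fr₂²) − 1] = ½[√2.053 − 1] = 0.216.
y₁ = 0.216 × 13.4 = 2.90 ft.

y₁ = 2.90 ft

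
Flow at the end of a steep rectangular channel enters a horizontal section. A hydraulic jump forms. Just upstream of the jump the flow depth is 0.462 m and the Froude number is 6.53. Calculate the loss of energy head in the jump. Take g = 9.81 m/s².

ΔE = 6.14 m

Fr₁ = 6.53 (given).
Conjugate-depth relation: y₂/y₁ = ½[√(1 + 8Fr₁²) − 1] = ½[√342.1 − 1] = 8.75.
y₂ = 8.75 × 0.462 = 4.04 m.
Head loss: ΔE = (y₂ − y₁)³/(4y₁y₂) = (4.04 − 0.462)³/(4×0.462×4.04) = 45.9/7.47 = 6.14 m.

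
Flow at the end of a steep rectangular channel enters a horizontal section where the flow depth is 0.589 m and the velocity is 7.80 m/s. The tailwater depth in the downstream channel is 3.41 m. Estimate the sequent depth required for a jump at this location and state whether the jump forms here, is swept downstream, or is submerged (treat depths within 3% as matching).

Fr₁ = V₁/√(g·y₁) = 7.80/√(9.81×0.589) = 3.24.
Sequent-depth ratio: y₂/y₁ = ½[√(1 + 8Fr₁²) − 1] = ½[√85.24 − 1] = 4.12.
y₂ = 4.12 × 0.589 = 2.42 m.
Tailwater y_tw = 3.41 m: y_tw > y₂, so the jump is submerged.

y₂ = 2.42 m; the jump is submerged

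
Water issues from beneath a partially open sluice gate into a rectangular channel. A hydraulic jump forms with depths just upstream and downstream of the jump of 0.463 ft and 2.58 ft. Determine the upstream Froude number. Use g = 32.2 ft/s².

For a rectangular channel the momentum equation gives q² = ½·g·y₁·y₂·(y₁ + y₂) = ½×32.2×0.463×2.58×3.04 = 58.5.
q = √58.5 = 7.65 ft²/s.
V₁ = q/y₁ = 16.5 ft/s; Fr₁ = V₁/√(g·y₁) = 4.28.

Fr₁ = 4.28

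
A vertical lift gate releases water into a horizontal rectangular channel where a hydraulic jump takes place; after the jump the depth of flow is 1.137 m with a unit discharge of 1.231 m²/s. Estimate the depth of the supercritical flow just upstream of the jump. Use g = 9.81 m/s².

V₂ = q/y₂ = 1.231/1.137 = 1.083 m/s; Fr₂ = V₂/√(g·y₂) = 0.3242.
Applying the sequent-depth relation in reverse, y₁/y₂ = ½[√(1 + 8Fr₂²) − 1] = ½[√1.8407 − 1] = 0.1784.
y₁ = 0.1784 × 1.137 = 0.2028 m.

y₁ = 0.2028 m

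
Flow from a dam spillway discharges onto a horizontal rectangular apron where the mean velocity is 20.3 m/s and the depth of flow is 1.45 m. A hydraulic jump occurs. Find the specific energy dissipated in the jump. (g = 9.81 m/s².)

Fr₁ = V₁/√(g·y₁) = 20.3/√(9.81×1.45) = 5.38.
By Bélanger, y₂/y₁ = ½[√(1 + 8Fr₁²) − 1] = ½[√232.8 − 1] = 7.13.
y₂ = 7.13 × 1.45 = 10.3 m.
q = V₁·y₁ = 20.3 × 1.45 = 29.4 m²/s. V₂ = q/y₂ = 29.4/10.3 = 2.85 m/s. E₁ = y₁ + V₁²/2g = 22.5 m; E₂ = y₂ + V₂²/2g = 10.7 m. ΔE = E₁ − E₂ = 11.7 m.

ΔE = 11.7 m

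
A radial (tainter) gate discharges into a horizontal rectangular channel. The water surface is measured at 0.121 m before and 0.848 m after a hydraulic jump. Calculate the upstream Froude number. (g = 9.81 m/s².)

Fr₁ = 5.30

For a rectangular channel the momentum equation gives q² = ½·g·y₁·y₂·(y₁ + y₂) = ½×9.81×0.121×0.848×0.969 = 0.488.
q = √0.488 = 0.698 m²/s.
V₁ = q/y₁ = 5.77 m/s; Fr₁ = V₁/√(g·y₁) = 5.30.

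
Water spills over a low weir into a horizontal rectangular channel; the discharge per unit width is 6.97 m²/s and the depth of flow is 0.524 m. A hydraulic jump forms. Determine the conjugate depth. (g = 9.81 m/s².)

y₂ = 4.09 m

V₁ = q/y₁ = 6.97/0.524 = 13.3 m/s. Fr₁ = V₁/√(g·y₁) = 13.3/√(9.81×0.524) = 5.87.
Conjugate-depth relation: y₂/y₁ = ½[√(1 + 8Fr₁²) − 1] = ½[√276.4 − 1] = 7.81.
y₂ = 7.81 × 0.524 = 4.09 m.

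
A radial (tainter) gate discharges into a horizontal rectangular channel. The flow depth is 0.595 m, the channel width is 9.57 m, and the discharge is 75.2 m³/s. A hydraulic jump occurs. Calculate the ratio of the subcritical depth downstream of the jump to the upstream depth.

q = Q/b = 75.2/9.57 = 7.86 m²/s; V₁ = q/y₁ = 13.2 m/s. Fr₁ = V₁/√(g·y₁) = 5.47.
Conjugate-depth relation: y₂/y₁ = ½[√(1 + 8Fr₁²) − 1] = ½[√240.0 − 1] = 7.25.

y₂/y₁ = 7.25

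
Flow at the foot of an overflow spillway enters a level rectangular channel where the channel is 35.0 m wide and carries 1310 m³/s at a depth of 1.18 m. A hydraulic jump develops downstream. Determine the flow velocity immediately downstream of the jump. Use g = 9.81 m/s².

q = Q/b = 1310/35.0 = 37.4 m²/s; V₁ = q/y₁ = 31.7 m/s. Fr₁ = V₁/√(g·y₁) = 9.32.
Bélanger equation: y₂/y₁ = ½[√(1 + 8Fr₁²) − 1] = ½[√696.3 − 1] = 12.7.
y₂ = 12.7 × 1.18 = 15.0 m.
V₂ = q/y₂ = 37.4/15.0 = 2.50 m/s.

V₂ = 2.50 m/s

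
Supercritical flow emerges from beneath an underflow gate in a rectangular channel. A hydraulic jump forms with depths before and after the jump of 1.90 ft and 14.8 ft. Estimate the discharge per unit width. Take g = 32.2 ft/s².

q = 87.0 ft²/s

For a rectangular channel the momentum equation gives q² = ½·g·y₁·y₂·(y₁ + y₂) = ½×32.2×1.90×14.8×16.7 = 7561.
q = √7561 = 87.0 ft²/s.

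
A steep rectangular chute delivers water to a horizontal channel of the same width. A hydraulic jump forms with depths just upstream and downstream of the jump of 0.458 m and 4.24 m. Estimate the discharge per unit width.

q = 6.69 m²/s

For a rectangular channel the momentum equation gives q² = ½·g·y₁·y₂·(y₁ + y₂) = ½×9.81×0.458×4.24×4.70 = 44.7.
q = √44.7 = 6.69 m²/s.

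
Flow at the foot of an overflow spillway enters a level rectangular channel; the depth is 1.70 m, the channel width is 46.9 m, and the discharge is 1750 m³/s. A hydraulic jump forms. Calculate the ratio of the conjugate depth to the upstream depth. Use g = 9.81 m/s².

y₂/y₁ = 7.12

q = Q/b = 1750/46.9 = 37.3 m²/s; V₁ = q/y₁ = 21.9 m/s. Fr₁ = V₁/√(g·y₁) = 5.37.
Sequent-depth ratio: y₂/y₁ = ½[√(1 + 8Fr₁²) − 1] = ½[√232.1 − 1] = 7.12.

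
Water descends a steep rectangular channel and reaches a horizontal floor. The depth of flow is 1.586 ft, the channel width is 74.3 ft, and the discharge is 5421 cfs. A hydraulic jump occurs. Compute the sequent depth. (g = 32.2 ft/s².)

q = Q/b = 5421/74.3 = 72.96 ft²/s; V₁ = q/y₁ = 46.00 ft/s. Fr₁ = V₁/√(g·y₁) = 6.437.
By Bélanger, y₂/y₁ = ½[√(1 + 8Fr₁²) − 1] = ½[√332.52 − 1] = 8.618.
y₂ = 8.618 × 1.586 = 13.67 ft.

y₂ = 13.67 ft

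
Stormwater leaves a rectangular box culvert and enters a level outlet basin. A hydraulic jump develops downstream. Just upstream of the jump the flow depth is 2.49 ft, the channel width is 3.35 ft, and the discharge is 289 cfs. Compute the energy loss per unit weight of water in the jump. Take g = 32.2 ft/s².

q = Q/b = 289/3.35 = 86.3 ft²/s; V₁ = q/y₁ = 34.6 ft/s. Fr₁ = V₁/√(g·y₁) = 3.87.
Conjugate-depth relation: y₂/y₁ = ½[√(1 + 8Fr₁²) − 1] = ½[√120.8 − 1] = 4.99.
y₂ = 4.99 × 2.49 = 12.4 ft.
Head loss: ΔE = (y₂ − y₁)³/(4y₁y₂) = (12.4 − 2.49)³/(4×2.49×12.4) = 984/124 = 7.94 ft.

ΔE = 7.94 ft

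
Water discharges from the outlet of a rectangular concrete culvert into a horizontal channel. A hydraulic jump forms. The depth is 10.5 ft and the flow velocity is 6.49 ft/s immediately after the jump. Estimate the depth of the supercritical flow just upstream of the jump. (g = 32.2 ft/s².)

y₁ = 2.17 ft

Fr₂ = V₂/√(g·y₂) = 6.49/√(32.2×10.5) = 0.353.
The Bélanger relation is symmetric: y₁/y₂ = ½[√(1 + 8Fr₂²) − 1] = ½[√1.997 − 1] = 0.207.
y₁ = 0.207 × 10.5 = 2.17 ft.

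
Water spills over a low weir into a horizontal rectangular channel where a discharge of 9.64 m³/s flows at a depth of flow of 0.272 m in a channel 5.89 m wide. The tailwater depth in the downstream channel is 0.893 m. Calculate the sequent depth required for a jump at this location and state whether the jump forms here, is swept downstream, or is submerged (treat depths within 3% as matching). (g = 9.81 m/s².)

y₂ = 1.29 m; the jump is swept downstream

q = Q/b = 9.64/5.89 = 1.64 m²/s; V₁ = q/y₁ = 6.02 m/s. Fr₁ = V₁/√(g·y₁) = 3.68.
By Bélanger, y₂/y₁ = ½[√(1 + 8Fr₁²) − 1] = ½[√109.6 − 1] = 4.73.
y₂ = 4.73 × 0.272 = 1.29 m.
Tailwater y_tw = 0.893 m: y_tw < y₂, so the jump is swept downstream.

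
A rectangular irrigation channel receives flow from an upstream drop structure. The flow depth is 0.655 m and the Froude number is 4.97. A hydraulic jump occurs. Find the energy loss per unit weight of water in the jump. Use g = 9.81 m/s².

Fr₁ = 4.97 (given).
By Bélanger, y₂/y₁ = ½[√(1 + 8Fr₁²) − 1] = ½[√198.6 − 1] = 6.55.
y₂ = 6.55 × 0.655 = 4.29 m.
V₁ = Fr₁·√(g·y₁) = 4.97×√(9.81×0.655) = 12.6 m/s; q = V₁·y₁ = 8.25 m²/s. V₂ = q/y₂ = 8.25/4.29 = 1.92 m/s. E₁ = y₁ + V₁²/2g = 8.74 m; E₂ = y₂ + V₂²/2g = 4.48 m. ΔE = E₁ − E₂ = 4.27 m.

ΔE = 4.27 m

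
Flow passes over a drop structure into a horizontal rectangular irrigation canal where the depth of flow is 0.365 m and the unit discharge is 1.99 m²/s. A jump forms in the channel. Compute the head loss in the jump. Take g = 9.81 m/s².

V₁ = q/y₁ = 1.99/0.365 = 5.45 m/s. Fr₁ = V₁/√(g·y₁) = 5.45/√(9.81×0.365) = 2.88.
Conjugate-depth relation: y₂/y₁ = ½[√(1 + 8Fr₁²) − 1] = ½[√67.41 − 1] = 3.61.
y₂ = 3.61 × 0.365 = 1.32 m.
V₂ = q/y₂ = 1.99/1.32 = 1.51 m/s. E₁ = y₁ + V₁²/2g = 1.88 m; E₂ = y₂ + V₂²/2g = 1.43 m. ΔE = E₁ − E₂ = 0.448 m.

ΔE = 0.448 m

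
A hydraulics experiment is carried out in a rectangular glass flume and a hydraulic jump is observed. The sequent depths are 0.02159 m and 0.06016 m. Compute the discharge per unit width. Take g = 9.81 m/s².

For a rectangular channel the momentum equation gives q² = ½·g·y₁·y₂·(y₁ + y₂) = ½×9.81×0.02159×0.06016×0.08175 = 0.0005208.
q = √0.0005208 = 0.02282 m²/s.

q = 0.02282 m²/s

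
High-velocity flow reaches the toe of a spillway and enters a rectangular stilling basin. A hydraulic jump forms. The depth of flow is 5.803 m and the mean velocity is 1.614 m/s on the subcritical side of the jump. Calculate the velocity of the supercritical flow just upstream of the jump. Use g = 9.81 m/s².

Fr₂ = V₂/√(g·y₂) = 1.614/√(9.81×5.803) = 0.2139.
Applying the sequent-depth relation in reverse, y₁/y₂ = ½[√(1 + 8Fr₂²) − 1] = ½[√1.3661 − 1] = 0.08440.
y₁ = 0.08440 × 5.803 = 0.4898 m.
V₁ = q/y₁ = 9.366/0.4898 = 19.12 m/s.

V₁ = 19.12 m/s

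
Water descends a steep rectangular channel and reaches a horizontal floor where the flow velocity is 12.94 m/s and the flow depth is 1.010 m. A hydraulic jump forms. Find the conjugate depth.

y₂ = 5.389 m

Fr₁ = V₁/√(g·y₁) = 12.94/√(9.81×1.010) = 4.111.
Conjugate-depth relation: y₂/y₁ = ½[√(1 + 8Fr₁²) − 1] = ½[√136.20 − 1] = 5.335.
y₂ = 5.335 × 1.010 = 5.389 m.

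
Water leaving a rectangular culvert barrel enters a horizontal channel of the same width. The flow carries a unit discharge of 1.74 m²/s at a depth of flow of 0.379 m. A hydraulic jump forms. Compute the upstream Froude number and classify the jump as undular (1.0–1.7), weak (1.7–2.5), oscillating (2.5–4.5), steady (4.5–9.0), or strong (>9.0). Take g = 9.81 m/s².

V₁ = q/y₁ = 1.74/0.379 = 4.59 m/s. Fr₁ = V₁/√(g·y₁) = 4.59/√(9.81×0.379) = 2.38.
Fr₁ = 2.38 lies in the weak range.

Fr₁ = 2.38; weak jump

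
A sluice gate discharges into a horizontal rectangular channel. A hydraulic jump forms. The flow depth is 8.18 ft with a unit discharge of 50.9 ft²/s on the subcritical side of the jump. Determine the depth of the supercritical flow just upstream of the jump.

y₁ = 1.94 ft

V₂ = q/y₂ = 50.9/8.18 = 6.22 ft/s; Fr₂ = V₂/√(g·y₂) = 0.383.
The Bélanger relation is symmetric: y₁/y₂ = ½[√(1 + 8Fr₂²) − 1] = ½[√2.176 − 1] = 0.238.
y₁ = 0.238 × 8.18 = 1.94 ft.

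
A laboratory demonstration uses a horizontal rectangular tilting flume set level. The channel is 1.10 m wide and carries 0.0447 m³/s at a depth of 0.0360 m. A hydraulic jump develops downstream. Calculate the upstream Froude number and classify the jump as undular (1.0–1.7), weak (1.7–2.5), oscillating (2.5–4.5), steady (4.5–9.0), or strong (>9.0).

q = Q/b = 0.0447/1.10 = 0.0406 m²/s; V₁ = q/y₁ = 1.13 m/s. Fr₁ = V₁/√(g·y₁) = 1.90.
Fr₁ = 1.90 lies in the weak range.

Fr₁ = 1.90; weak jump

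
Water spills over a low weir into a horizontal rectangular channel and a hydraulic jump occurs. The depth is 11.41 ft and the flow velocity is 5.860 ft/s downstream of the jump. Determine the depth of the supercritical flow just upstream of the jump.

y₁ = 1.837 ft

Fr₂ = V₂/√(g·y₂) = 5.860/√(32.2×11.41) = 0.3057.
From the momentum equation (using Fr₂), y₁/y₂ = ½[√(1 + 8Fr₂²) − 1] = ½[√1.7477 − 1] = 0.1610.
y₁ = 0.1610 × 11.41 = 1.837 ft.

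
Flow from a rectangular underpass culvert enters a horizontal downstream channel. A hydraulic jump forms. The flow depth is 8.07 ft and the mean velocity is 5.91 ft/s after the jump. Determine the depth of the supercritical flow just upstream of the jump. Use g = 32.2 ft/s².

y₁ = 1.78 ft

Fr₂ = V₂/√(g·y₂) = 5.91/√(32.2×8.07) = 0.367.
Applying the sequent-depth relation in reverse, y₁/y₂ = ½[√(1 + 8Fr₂²) − 1] = ½[√2.075 − 1] = 0.220.
y₁ = 0.220 × 8.07 = 1.78 ft.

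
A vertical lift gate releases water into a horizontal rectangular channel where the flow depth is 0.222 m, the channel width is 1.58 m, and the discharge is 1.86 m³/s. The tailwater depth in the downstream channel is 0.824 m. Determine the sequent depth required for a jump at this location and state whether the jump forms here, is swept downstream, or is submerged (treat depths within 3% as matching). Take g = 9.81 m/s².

y₂ = 1.02 m; the jump is swept downstream

q = Q/b = 1.86/1.58 = 1.18 m²/s; V₁ = q/y₁ = 5.30 m/s. Fr₁ = V₁/√(g·y₁) = 3.59.
Conjugate-depth relation: y₂/y₁ = ½[√(1 + 8Fr₁²) − 1] = ½[√104.3 − 1] = 4.61.
y₂ = 4.61 × 0.222 = 1.02 m.
Tailwater y_tw = 0.824 m: y_tw < y₂, so the jump is swept downstream.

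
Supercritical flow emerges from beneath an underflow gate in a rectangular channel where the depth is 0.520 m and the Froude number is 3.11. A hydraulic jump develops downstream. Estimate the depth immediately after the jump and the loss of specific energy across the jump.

y₂ = 2.04 m; ΔE = 0.830 m

Fr₁ = 3.11 (given).
Conjugate-depth relation: y₂/y₁ = ½[√(1 + 8Fr₁²) − 1] = ½[√78.38 − 1] = 3.93.
y₂ = 3.93 × 0.520 = 2.04 m.
Head loss: ΔE = (y₂ − y₁)³/(4y₁y₂) = (2.04 − 0.520)³/(4×0.520×2.04) = 3.52/4.25 = 0.830 m.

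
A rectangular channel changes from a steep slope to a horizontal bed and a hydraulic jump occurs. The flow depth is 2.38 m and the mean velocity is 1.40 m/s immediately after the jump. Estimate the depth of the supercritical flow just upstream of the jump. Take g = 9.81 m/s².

Fr₂ = V₂/√(g·y₂) = 1.40/√(9.81×2.38) = 0.290.
Applying the sequent-depth relation in reverse, y₁/y₂ = ½[√(1 + 8Fr₂²) − 1] = ½[√1.672 − 1] = 0.146.
y₁ = 0.146 × 2.38 = 0.349 m.

y₁ = 0.349 m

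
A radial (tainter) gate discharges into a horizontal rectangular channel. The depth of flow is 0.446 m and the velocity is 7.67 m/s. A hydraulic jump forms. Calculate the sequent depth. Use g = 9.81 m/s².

Fr₁ = V₁/√(g·y₁) = 7.67/√(9.81×0.446) = 3.67.
From the momentum equation for a rectangular channel, y₂/y₁ = ½[√(1 + 8Fr₁²) − 1] = ½[√108.6 − 1] = 4.71.
y₂ = 4.71 × 0.446 = 2.10 m.

y₂ = 2.10 m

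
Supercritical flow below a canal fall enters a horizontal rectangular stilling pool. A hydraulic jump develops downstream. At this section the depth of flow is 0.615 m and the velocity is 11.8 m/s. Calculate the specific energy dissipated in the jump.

Fr₁ = V₁/√(g·y₁) = 11.8/√(9.81×0.615) = 4.80.
Sequent-depth ratio: y₂/y₁ = ½[√(1 + 8Fr₁²) − 1] = ½[√185.6 − 1] = 6.31.
y₂ = 6.31 × 0.615 = 3.88 m.
q = V₁·y₁ = 11.8 × 0.615 = 7.26 m²/s. V₂ = q/y₂ = 7.26/3.88 = 1.87 m/s. E₁ = y₁ + V₁²/2g = 7.71 m; E₂ = y₂ + V₂²/2g = 4.06 m. ΔE = E₁ − E₂ = 3.65 m.

ΔE = 3.65 m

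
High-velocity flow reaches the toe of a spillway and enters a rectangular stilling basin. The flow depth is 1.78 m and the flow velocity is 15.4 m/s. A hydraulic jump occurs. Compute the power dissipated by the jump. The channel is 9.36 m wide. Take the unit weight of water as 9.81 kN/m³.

Fr₁ = V₁/√(g·y₁) = 15.4/√(9.81×1.78) = 3.69.
Conjugate-depth relation: y₂/y₁ = ½[√(1 + 8Fr₁²) − 1] = ½[√109.7 − 1] = 4.74.
y₂ = 4.74 × 1.78 = 8.43 m.
Head loss: ΔE = (y₂ − y₁)³/(4y₁y₂) = (8.43 − 1.78)³/(4×1.78×8.43) = 294/60.0 = 4.90 m.
q = V₁·y₁ = 15.4 × 1.78 = 27.4 m²/s. Q = q·b = 27.4 × 9.36 = 257 m³/s. P = γ·Q·ΔE = 9.81 × 257 × 4.90 = 12331 kW.

P = 12331 kW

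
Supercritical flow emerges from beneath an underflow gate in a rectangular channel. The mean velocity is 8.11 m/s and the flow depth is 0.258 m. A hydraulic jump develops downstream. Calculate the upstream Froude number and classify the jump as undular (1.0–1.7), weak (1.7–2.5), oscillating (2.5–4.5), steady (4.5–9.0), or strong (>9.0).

Fr₁ = V₁/√(g·y₁) = 8.11/√(9.81×0.258) = 5.10.
Fr₁ = 5.10 lies in the steady range.

Fr₁ = 5.10; steady jump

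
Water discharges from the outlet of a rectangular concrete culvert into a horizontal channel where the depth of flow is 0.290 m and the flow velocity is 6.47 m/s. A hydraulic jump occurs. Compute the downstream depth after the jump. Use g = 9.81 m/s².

y₂ = 1.43 m

Fr₁ = V₁/√(g·y₁) = 6.47/√(9.81×0.290) = 3.84.
Sequent-depth ratio: y₂/y₁ = ½[√(1 + 8Fr₁²) − 1] = ½[√118.7 − 1] = 4.95.
y₂ = 4.95 × 0.290 = 1.43 m.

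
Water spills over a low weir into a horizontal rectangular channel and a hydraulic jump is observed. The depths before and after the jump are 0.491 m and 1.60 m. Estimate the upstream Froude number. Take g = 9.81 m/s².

Fr₁ = 2.63

For a rectangular channel the momentum equation gives q² = ½·g·y₁·y₂·(y₁ + y₂) = ½×9.81×0.491×1.60×2.09 = 8.06.
q = √8.06 = 2.84 m²/s.
V₁ = q/y₁ = 5.78 m/s; Fr₁ = V₁/√(g·y₁) = 2.63.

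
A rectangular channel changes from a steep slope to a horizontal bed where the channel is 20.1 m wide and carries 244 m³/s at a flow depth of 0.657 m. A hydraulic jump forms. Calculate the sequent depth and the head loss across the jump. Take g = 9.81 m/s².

q = Q/b = 244/20.1 = 12.1 m²/s; V₁ = q/y₁ = 18.5 m/s. Fr₁ = V₁/√(g·y₁) = 7.28.
By Bélanger, y₂/y₁ = ½[√(1 + 8Fr₁²) − 1] = ½[√424.8 − 1] = 9.80.
y₂ = 9.80 × 0.657 = 6.44 m.
V₂ = q/y₂ = 12.1/6.44 = 1.88 m/s. E₁ = y₁ + V₁²/2g = 18.1 m; E₂ = y₂ + V₂²/2g = 6.62 m. ΔE = E₁ − E₂ = 11.4 m.

y₂ = 6.44 m; ΔE = 11.4 m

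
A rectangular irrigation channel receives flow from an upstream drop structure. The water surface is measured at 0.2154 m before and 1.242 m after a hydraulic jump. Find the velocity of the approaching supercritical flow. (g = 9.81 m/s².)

For a rectangular channel the momentum equation gives q² = ½·g·y₁·y₂·(y₁ + y₂) = ½×9.81×0.2154×1.242×1.457 = 1.912.
q = √1.912 = 1.383 m²/s.
V₁ = q/y₁ = 1.383/0.2154 = 6.420 m/s.

V₁ = 6.420 m/s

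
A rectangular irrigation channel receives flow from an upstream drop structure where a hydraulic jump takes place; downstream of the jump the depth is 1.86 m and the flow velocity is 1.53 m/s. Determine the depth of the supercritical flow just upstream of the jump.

Fr₂ = V₂/√(g·y₂) = 1.53/√(9.81×1.86) = 0.358.
Applying the sequent-depth relation in reverse, y₁/y₂ = ½[√(1 + 8Fr₂²) − 1] = ½[√2.026 − 1] = 0.212.
y₁ = 0.212 × 1.86 = 0.394 m.

y₁ = 0.394 m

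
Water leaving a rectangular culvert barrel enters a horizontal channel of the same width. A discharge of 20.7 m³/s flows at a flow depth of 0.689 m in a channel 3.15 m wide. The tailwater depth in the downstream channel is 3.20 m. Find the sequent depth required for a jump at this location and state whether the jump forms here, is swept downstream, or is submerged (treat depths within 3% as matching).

y₂ = 3.25 m; the jump forms here

q = Q/b = 20.7/3.15 = 6.57 m²/s; V₁ = q/y₁ = 9.54 m/s. Fr₁ = V₁/√(g·y₁) = 3.67.
From the momentum equation for a rectangular channel, y₂/y₁ = ½[√(1 + 8Fr₁²) − 1] = ½[√108.7 − 1] = 4.71.
y₂ = 4.71 × 0.689 = 3.25 m.
Tailwater y_tw = 3.20 m: y_tw ≈ y₂, so the jump forms here.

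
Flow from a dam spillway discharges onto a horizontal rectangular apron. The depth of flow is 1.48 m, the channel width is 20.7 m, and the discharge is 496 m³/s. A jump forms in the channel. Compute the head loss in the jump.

ΔE = 6.22 m

q = Q/b = 496/20.7 = 24.0 m²/s; V₁ = q/y₁ = 16.2 m/s. Fr₁ = V₁/√(g·y₁) = 4.25.
From the momentum equation for a rectangular channel, y₂/y₁ = ½[√(1 + 8Fr₁²) − 1] = ½[√145.4 − 1] = 5.53.
y₂ = 5.53 × 1.48 = 8.18 m.
Head loss: ΔE = (y₂ − y₁)³/(4y₁y₂) = (8.18 − 1.48)³/(4×1.48×8.18) = 301/48.4 = 6.22 m.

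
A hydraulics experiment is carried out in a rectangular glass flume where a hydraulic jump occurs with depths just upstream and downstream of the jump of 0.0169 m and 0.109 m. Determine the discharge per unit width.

For a rectangular channel the momentum equation gives q² = ½·g·y₁·y₂·(y₁ + y₂) = ½×9.81×0.0169×0.109×0.126 = 0.00114.
q = √0.00114 = 0.0337 m²/s.

q = 0.0337 m²/s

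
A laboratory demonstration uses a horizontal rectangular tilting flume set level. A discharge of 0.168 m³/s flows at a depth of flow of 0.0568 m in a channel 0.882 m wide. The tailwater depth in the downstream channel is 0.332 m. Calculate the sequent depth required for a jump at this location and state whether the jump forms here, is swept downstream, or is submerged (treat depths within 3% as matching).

q = Q/b = 0.168/0.882 = 0.190 m²/s; V₁ = q/y₁ = 3.35 m/s. Fr₁ = V₁/√(g·y₁) = 4.49.
Sequent-depth ratio: y₂/y₁ = ½[√(1 + 8Fr₁²) − 1] = ½[√162.5 − 1] = 5.87.
y₂ = 5.87 × 0.0568 = 0.334 m.
Tailwater y_tw = 0.332 m: y_tw ≈ y₂, so the jump forms here.

y₂ = 0.334 m; the jump forms here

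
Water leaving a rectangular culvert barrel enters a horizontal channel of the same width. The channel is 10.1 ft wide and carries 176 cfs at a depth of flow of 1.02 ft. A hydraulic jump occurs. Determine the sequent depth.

q = Q/b = 176/10.1 = 17.4 ft²/s; V₁ = q/y₁ = 17.1 ft/s. Fr₁ = V₁/√(g·y₁) = 2.98.
Bélanger equation: y₂/y₁ = ½[√(1 + 8Fr₁²) − 1] = ½[√72.09 − 1] = 3.75.
y₂ = 3.75 × 1.02 = 3.82 ft.

y₂ = 3.82 ft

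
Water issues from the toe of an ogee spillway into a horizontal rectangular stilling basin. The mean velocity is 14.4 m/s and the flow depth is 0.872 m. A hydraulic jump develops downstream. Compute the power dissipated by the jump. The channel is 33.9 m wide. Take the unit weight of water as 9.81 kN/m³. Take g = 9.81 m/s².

P = 23126 kW

Fr₁ = V₁/√(g·y₁) = 14.4/√(9.81×0.872) = 4.92.
Conjugate-depth relation: y₂/y₁ = ½[√(1 + 8Fr₁²) − 1] = ½[√194.9 − 1] = 6.48.
y₂ = 6.48 × 0.872 = 5.65 m.
q = V₁·y₁ = 14.4 × 0.872 = 12.6 m²/s. V₂ = q/y₂ = 12.6/5.65 = 2.22 m/s. E₁ = y₁ + V₁²/2g = 11.4 m; E₂ = y₂ + V₂²/2g = 5.90 m. ΔE = E₁ − E₂ = 5.54 m.
Q = q·b = 12.6 × 33.9 = 426 m³/s. P = γ·Q·ΔE = 9.81 × 426 × 5.54 = 23126 kW.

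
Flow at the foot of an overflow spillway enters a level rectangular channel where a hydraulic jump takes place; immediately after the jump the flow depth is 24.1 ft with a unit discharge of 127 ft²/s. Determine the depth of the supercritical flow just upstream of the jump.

y₁ = 1.62 ft

V₂ = q/y₂ = 127/24.1 = 5.27 ft/s; Fr₂ = V₂/√(g·y₂) = 0.189.
The Bélanger relation is symmetric: y₁/y₂ = ½[√(1 + 8Fr₂²) − 1] = ½[√1.286 − 1] = 0.0671.
y₁ = 0.0671 × 24.1 = 1.62 ft.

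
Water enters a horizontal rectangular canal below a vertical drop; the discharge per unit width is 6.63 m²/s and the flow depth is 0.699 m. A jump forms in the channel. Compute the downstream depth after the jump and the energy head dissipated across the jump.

y₂ = 3.25 m; ΔE = 1.82 m

V₁ = q/y₁ = 6.63/0.699 = 9.48 m/s. Fr₁ = V₁/√(g·y₁) = 9.48/√(9.81×0.699) = 3.62.
Sequent-depth ratio: y₂/y₁ = ½[√(1 + 8Fr₁²) − 1] = ½[√106.0 − 1] = 4.65.
y₂ = 4.65 × 0.699 = 3.25 m.
V₂ = q/y₂ = 6.63/3.25 = 2.04 m/s. E₁ = y₁ + V₁²/2g = 5.28 m; E₂ = y₂ + V₂²/2g = 3.46 m. ΔE = E₁ − E₂ = 1.82 m.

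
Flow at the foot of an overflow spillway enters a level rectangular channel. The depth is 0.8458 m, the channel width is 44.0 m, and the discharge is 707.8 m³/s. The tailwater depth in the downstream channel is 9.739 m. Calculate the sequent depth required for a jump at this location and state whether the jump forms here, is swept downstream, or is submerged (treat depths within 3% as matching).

y₂ = 7.486 m; the jump is submerged

q = Q/b = 707.8/44.0 = 16.09 m²/s; V₁ = q/y₁ = 19.02 m/s. Fr₁ = V₁/√(g·y₁) = 6.603.
Bélanger equation: y₂/y₁ = ½[√(1 + 8Fr₁²) − 1] = ½[√349.77 − 1] = 8.851.
y₂ = 8.851 × 0.8458 = 7.486 m.
Tailwater y_tw = 9.739 m: y_tw > y₂, so the jump is submerged.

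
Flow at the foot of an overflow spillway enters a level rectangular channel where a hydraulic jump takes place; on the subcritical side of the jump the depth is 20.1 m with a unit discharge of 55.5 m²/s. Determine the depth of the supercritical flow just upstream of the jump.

V₂ = q/y₂ = 55.5/20.1 = 2.76 m/s; Fr₂ = V₂/√(g·y₂) = 0.197.
From the momentum equation (using Fr₂), y₁/y₂ = ½[√(1 + 8Fr₂²) − 1] = ½[√1.309 − 1] = 0.0721.
y₁ = 0.0721 × 20.1 = 1.45 m.

y₁ = 1.45 m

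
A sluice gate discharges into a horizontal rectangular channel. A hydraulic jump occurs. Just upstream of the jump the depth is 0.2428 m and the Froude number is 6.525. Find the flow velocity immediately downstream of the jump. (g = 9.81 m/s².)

Fr₁ = 6.525 (given).
From the momentum equation for a rectangular channel, y₂/y₁ = ½[√(1 + 8Fr₁²) − 1] = ½[√341.60 − 1] = 8.741.
y₂ = 8.741 × 0.2428 = 2.122 m.
V₁ = Fr₁·√(g·y₁) = 6.525×√(9.81×0.2428) = 10.07 m/s; q = V₁·y₁ = 2.445 m²/s.
V₂ = q/y₂ = 2.445/2.122 = 1.152 m/s.

V₂ = 1.152 m/s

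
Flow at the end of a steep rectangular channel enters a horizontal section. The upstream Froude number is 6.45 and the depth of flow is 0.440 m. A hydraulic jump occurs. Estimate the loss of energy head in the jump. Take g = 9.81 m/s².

ΔE = 5.67 m

Fr₁ = 6.45 (given).
Conjugate-depth relation: y₂/y₁ = ½[√(1 + 8Fr₁²) − 1] = ½[√333.8 − 1] = 8.64.
y₂ = 8.64 × 0.440 = 3.80 m.
V₁ = Fr₁·√(g·y₁) = 6.45×√(9.81×0.440) = 13.4 m/s; q = V₁·y₁ = 5.90 m²/s. V₂ = q/y₂ = 5.90/3.80 = 1.55 m/s. E₁ = y₁ + V₁²/2g = 9.59 m; E₂ = y₂ + V₂²/2g = 3.92 m. ΔE = E₁ − E₂ = 5.67 m.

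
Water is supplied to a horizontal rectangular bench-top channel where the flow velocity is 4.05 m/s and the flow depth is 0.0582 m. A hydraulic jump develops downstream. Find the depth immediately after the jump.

Fr₁ = V₁/√(g·y₁) = 4.05/√(9.81×0.0582) = 5.36.
Conjugate-depth relation: y₂/y₁ = ½[√(1 + 8Fr₁²) − 1] = ½[√230.8 − 1] = 7.10.
y₂ = 7.10 × 0.0582 = 0.413 m.

y₂ = 0.413 m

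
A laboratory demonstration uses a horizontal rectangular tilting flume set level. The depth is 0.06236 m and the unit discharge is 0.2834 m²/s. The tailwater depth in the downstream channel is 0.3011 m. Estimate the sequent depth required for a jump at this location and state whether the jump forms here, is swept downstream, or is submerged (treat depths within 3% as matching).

y₂ = 0.4822 m; the jump is swept downstream

V₁ = q/y₁ = 0.2834/0.06236 = 4.545 m/s. Fr₁ = V₁/√(g·y₁) = 4.545/√(9.81×0.06236) = 5.810.
Bélanger equation: y₂/y₁ = ½[√(1 + 8Fr₁²) − 1] = ½[√271.09 − 1] = 7.732.
y₂ = 7.732 × 0.06236 = 0.4822 m.
Tailwater y_tw = 0.3011 m: y_tw < y₂, so the jump is swept downstream.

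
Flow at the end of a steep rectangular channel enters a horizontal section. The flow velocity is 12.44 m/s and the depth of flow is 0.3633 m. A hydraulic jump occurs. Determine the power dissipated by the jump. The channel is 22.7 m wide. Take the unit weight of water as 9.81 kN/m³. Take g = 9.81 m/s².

Fr₁ = V₁/√(g·y₁) = 12.44/√(9.81×0.3633) = 6.590.
Bélanger equation: y₂/y₁ = ½[√(1 + 8Fr₁²) − 1] = ½[√348.37 − 1] = 8.832.
y₂ = 8.832 × 0.3633 = 3.209 m.
Head loss: ΔE = (y₂ − y₁)³/(4y₁y₂) = (3.209 − 0.3633)³/(4×0.3633×3.209) = 23.04/4.663 = 4.941 m.
q = V₁·y₁ = 12.44 × 0.3633 = 4.519 m²/s. Q = q·b = 4.519 × 22.7 = 102.6 m³/s. P = γ·Q·ΔE = 9.81 × 102.6 × 4.941 = 4973 kW.

P = 4973 kW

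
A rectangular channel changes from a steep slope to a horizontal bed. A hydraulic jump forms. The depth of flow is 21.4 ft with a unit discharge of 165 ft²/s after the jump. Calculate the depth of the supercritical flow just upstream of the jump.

y₁ = 3.21 ft

V₂ = q/y₂ = 165/21.4 = 7.71 ft/s; Fr₂ = V₂/√(g·y₂) = 0.294.
Applying the sequent-depth relation in reverse, y₁/y₂ = ½[√(1 + 8Fr₂²) − 1] = ½[√1.690 − 1] = 0.150.
y₁ = 0.150 × 21.4 = 3.21 ft.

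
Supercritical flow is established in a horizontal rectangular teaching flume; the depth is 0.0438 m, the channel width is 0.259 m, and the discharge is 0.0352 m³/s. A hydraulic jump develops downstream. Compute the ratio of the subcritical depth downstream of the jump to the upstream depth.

y₂/y₁ = 6.21

q = Q/b = 0.0352/0.259 = 0.136 m²/s; V₁ = q/y₁ = 3.10 m/s. Fr₁ = V₁/√(g·y₁) = 4.73.
By Bélanger, y₂/y₁ = ½[√(1 + 8Fr₁²) − 1] = ½[√180.3 − 1] = 6.21.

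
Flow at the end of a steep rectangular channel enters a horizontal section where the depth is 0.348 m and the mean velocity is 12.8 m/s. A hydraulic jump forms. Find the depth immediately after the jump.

Fr₁ = V₁/√(g·y₁) = 12.8/√(9.81×0.348) = 6.93.
Bélanger equation: y₂/y₁ = ½[√(1 + 8Fr₁²) − 1] = ½[√384.9 − 1] = 9.31.
y₂ = 9.31 × 0.348 = 3.24 m.

y₂ = 3.24 m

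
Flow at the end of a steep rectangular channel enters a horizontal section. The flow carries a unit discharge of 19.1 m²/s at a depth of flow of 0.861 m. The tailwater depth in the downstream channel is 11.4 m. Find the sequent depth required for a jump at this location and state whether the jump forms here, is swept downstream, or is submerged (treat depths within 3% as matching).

y₂ = 8.87 m; the jump is submerged

V₁ = q/y₁ = 19.1/0.861 = 22.2 m/s. Fr₁ = V₁/√(g·y₁) = 22.2/√(9.81×0.861) = 7.63.
Bélanger equation: y₂/y₁ = ½[√(1 + 8Fr₁²) − 1] = ½[√467.1 − 1] = 10.3.
y₂ = 10.3 × 0.861 = 8.87 m.
Tailwater y_tw = 11.4 m: y_tw > y₂, so the jump is submerged.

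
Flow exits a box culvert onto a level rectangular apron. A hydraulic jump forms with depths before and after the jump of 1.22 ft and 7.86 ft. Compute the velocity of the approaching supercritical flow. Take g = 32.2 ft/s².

For a rectangular channel the momentum equation gives q² = ½·g·y₁·y₂·(y₁ + y₂) = ½×32.2×1.22×7.86×9.08 = 1402.
q = √1402 = 37.4 ft²/s.
V₁ = q/y₁ = 37.4/1.22 = 30.7 ft/s.

V₁ = 30.7 ft/s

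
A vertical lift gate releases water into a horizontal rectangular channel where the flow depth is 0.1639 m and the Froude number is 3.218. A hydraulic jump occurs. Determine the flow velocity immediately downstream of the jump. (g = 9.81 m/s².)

V₂ = 1.001 m/s

Fr₁ = 3.218 (given).
From the momentum equation for a rectangular channel, y₂/y₁ = ½[√(1 + 8Fr₁²) − 1] = ½[√83.844 − 1] = 4.078.
y₂ = 4.078 × 0.1639 = 0.6684 m.
V₁ = Fr₁·√(g·y₁) = 3.218×√(9.81×0.1639) = 4.080 m/s; q = V₁·y₁ = 0.6688 m²/s.
V₂ = q/y₂ = 0.6688/0.6684 = 1.001 m/s.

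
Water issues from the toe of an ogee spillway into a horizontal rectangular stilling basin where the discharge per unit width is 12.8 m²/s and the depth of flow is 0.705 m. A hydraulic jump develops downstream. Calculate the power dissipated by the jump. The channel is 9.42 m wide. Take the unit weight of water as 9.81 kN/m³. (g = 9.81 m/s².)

V₁ = q/y₁ = 12.8/0.705 = 18.2 m/s. Fr₁ = V₁/√(g·y₁) = 18.2/√(9.81×0.705) = 6.90.
By Bélanger, y₂/y₁ = ½[√(1 + 8Fr₁²) − 1] = ½[√382.3 − 1] = 9.28.
y₂ = 9.28 × 0.705 = 6.54 m.
V₂ = q/y₂ = 12.8/6.54 = 1.96 m/s. E₁ = y₁ + V₁²/2g = 17.5 m; E₂ = y₂ + V₂²/2g = 6.74 m. ΔE = E₁ − E₂ = 10.8 m.
Q = q·b = 12.8 × 9.42 = 121 m³/s. P = γ·Q·ΔE = 9.81 × 121 × 10.8 = 12741 kW.

P = 12741 kW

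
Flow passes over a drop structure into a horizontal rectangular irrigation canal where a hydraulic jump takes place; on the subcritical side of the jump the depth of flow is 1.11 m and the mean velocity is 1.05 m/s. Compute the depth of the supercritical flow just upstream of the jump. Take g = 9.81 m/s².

y₁ = 0.192 m

Fr₂ = V₂/√(g·y₂) = 1.05/√(9.81×1.11) = 0.318.
The Bélanger relation is symmetric: y₁/y₂ = ½[√(1 + 8Fr₂²) − 1] = ½[√1.810 − 1] = 0.173.
y₁ = 0.173 × 1.11 = 0.192 m.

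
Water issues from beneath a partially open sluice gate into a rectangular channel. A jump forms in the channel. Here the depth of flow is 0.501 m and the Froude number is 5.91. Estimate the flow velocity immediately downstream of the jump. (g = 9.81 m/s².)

V₂ = 1.66 m/s

Fr₁ = 5.91 (given).
From the momentum equation for a rectangular channel, y₂/y₁ = ½[√(1 + 8Fr₁²) − 1] = ½[√280.4 − 1] = 7.87.
y₂ = 7.87 × 0.501 = 3.94 m.
V₁ = Fr₁·√(g·y₁) = 5.91×√(9.81×0.501) = 13.1 m/s; q = V₁·y₁ = 6.56 m²/s.
V₂ = q/y₂ = 6.56/3.94 = 1.66 m/s.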